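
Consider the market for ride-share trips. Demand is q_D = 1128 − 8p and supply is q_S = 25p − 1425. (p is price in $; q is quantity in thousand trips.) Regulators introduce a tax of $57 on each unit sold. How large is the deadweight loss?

$9845.45 thousand

In inverse form: demand p = 141 − 0.125q, supply p = 57 + 0.04q.
Competitive equilibrium: 141 − 0.125q = 57 + 0.04q → q* = 509.0909, p* = 77.3636.
With the tax, the buyer price exceeds the seller price by 57: (141 − 0.125q) − (57 + 0.04q) = 57 → q' = 163.6364.
Δq = 509.0909 − 163.6364 = 345.4545; the wedge equals the tax, 57.
Welfare loss = ½ × 345.4545 × 57 = $9845.45 thousand.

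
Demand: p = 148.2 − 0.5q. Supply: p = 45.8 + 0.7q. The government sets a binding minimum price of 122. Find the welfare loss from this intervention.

650.76

Competitive equilibrium: 148.2 − 0.5q = 45.8 + 0.7q → q* = 85.3333, p* = 105.5333.
At the floor p = 122, quantity demanded = (148.2 − 122)/0.5 = 52.4.
Sellers' marginal cost at q' = 52.4: 45.8 + 0.7·52.4 = 82.48.
Δq = 85.3333 − 52.4 = 32.9333; wedge = 122 − 82.48 = 39.52.
DWL = ½ × 32.9333 × 39.52 = 650.76.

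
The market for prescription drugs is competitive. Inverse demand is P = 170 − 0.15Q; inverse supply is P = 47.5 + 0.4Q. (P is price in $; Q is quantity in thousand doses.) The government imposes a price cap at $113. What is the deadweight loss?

Competitive equilibrium: 170 − 0.15Q = 47.5 + 0.4Q → Q* = 222.7273, P* = 136.5909.
At the ceiling P = 113, quantity supplied = (113 − 47.5)/0.4 = 163.75.
Willingness to pay at Q' = 163.75: 170 − 0.15·163.75 = 145.4375.
ΔQ = 222.7273 − 163.75 = 58.9773; wedge = 145.4375 − 113 = 32.4375.
Welfare loss = ½ × 58.9773 × 32.4375 = $956.54 thousand.

$956.54 thousand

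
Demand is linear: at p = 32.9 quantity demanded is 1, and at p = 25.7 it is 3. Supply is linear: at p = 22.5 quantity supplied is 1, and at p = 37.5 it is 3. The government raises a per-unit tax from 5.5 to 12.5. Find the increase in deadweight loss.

Demand slope = (25.7 − 32.9)/(3 − 1) = −3.6, so p = 36.5 − 3.6q.
Supply slope = (37.5 − 22.5)/(3 − 1) = 7.5, so p = 15 + 7.5q.
Competitive equilibrium: 36.5 − 3.6q = 15 + 7.5q → q* = 1.9369, p* = 29.527.
For a per-unit tax t: Δq = t/11.1, so DWL = ½·t·(t/11.1) = t²/22.2.
At t = 5.5: DWL = 1.363. At t = 12.5: DWL = 7.038.
Increase = 7.038 − 1.363 = 5.68.

5.68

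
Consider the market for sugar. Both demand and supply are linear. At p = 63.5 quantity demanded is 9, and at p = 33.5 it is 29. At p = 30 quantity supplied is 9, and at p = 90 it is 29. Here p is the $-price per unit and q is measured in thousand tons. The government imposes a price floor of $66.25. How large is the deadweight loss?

$193.67 thousand

Demand slope = (33.5 − 63.5)/(29 − 9) = −1.5, so p = 77 − 1.5q.
Supply slope = (90 − 30)/(29 − 9) = 3, so p = 3 + 3q.
Competitive equilibrium: 77 − 1.5q = 3 + 3q → q* = 16.4444, p* = 52.3333.
At the floor p = 66.25, quantity demanded = (77 − 66.25)/1.5 = 7.1667.
Sellers' marginal cost at q' = 7.1667: 3 + 3·7.1667 = 24.5001.
Δq = 16.4444 − 7.1667 = 9.2777; wedge = 66.25 − 24.5001 = 41.7499.
DWL = ½ × 9.2777 × 41.7499 = $193.67 thousand.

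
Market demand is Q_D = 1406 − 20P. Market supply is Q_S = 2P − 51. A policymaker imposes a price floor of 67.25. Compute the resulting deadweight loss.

115.06

In inverse form: demand P = 70.3 − 0.05Q, supply P = 25.5 + 0.5Q.
Competitive equilibrium: 70.3 − 0.05Q = 25.5 + 0.5Q → Q* = 81.4545, P* = 66.2273.
At the floor P = 67.25, quantity demanded = (70.3 − 67.25)/0.05 = 61.
Sellers' marginal cost at Q' = 61: 25.5 + 0.5·61 = 56.
ΔQ = 81.4545 − 61 = 20.4545; wedge = 67.25 − 56 = 11.25.
The triangle = ½ × 20.4545 × 11.25 = 115.06.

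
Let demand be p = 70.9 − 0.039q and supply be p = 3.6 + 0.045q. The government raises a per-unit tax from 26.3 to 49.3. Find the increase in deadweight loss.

10350

Competitive equilibrium: 70.9 − 0.039q = 3.6 + 0.045q → q* = 801.1905, p* = 39.6536.
For a per-unit tax t: Δq = t/0.084, so DWL = ½·t·(t/0.084) = t²/0.168.
At t = 26.3: DWL = 4117.202. At t = 49.3: DWL = 14467.202.
Increase = 14467.202 − 4117.202 = 10350.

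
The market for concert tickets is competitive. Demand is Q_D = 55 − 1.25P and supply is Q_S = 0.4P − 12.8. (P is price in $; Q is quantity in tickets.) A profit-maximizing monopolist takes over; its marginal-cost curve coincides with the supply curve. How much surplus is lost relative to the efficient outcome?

$0.83

In inverse form: demand P = 44 − 0.8Q, supply P = 32 + 2.5Q.
Competitive equilibrium: 44 − 0.8Q = 32 + 2.5Q → Q* = 3.6364, P* = 41.0909.
Marginal revenue: MR = 44 − 1.6Q. Set MR = MC: 44 − 1.6Q = 32 + 2.5Q → Q_m = 2.9268.
Price P_m = 44 − 0.8·2.9268 = 41.6586; MC(Q_m) = 32 + 2.5·2.9268 = 39.317.
Competitive Q* = 3.6364, so ΔQ = 0.7096; wedge = 41.6586 − 39.317 = 2.3416.
Deadweight loss = ½ × 0.7096 × 2.3416 = $0.83.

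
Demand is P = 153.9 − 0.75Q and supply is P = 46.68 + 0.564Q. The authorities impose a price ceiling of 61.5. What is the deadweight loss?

Competitive equilibrium: 153.9 − 0.75Q = 46.68 + 0.564Q → Q* = 81.59817, P* = 92.70137.
At the ceiling P = 61.5, quantity supplied = (61.5 − 46.68)/0.564 = 26.2766.
Willingness to pay at Q' = 26.2766: 153.9 − 0.75·26.2766 = 134.19255.
ΔQ = 81.59817 − 26.2766 = 55.32157; wedge = 134.19255 − 61.5 = 72.69255.
DWL = ½ × 55.32157 × 72.69255 = 2010.73.

2010.73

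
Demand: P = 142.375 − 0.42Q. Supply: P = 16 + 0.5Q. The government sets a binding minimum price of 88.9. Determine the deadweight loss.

46.39

Competitive equilibrium: 142.375 − 0.42Q = 16 + 0.5Q → Q* = 137.3641, P* = 84.6821.
At the floor P = 88.9, quantity demanded = (142.375 − 88.9)/0.42 = 127.3214.
Sellers' marginal cost at Q' = 127.3214: 16 + 0.5·127.3214 = 79.6607.
ΔQ = 137.3641 − 127.3214 = 10.0427; wedge = 88.9 − 79.6607 = 9.2393.
Welfare loss = ½ × 10.0427 × 9.2393 = 46.39.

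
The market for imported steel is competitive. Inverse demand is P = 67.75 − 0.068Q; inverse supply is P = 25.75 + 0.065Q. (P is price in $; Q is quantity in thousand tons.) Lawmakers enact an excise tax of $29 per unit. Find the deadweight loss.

$3161.65 thousand

Competitive equilibrium: 67.75 − 0.068Q = 25.75 + 0.065Q → Q* = 315.7895, P* = 46.2763.
With the tax, the buyer price exceeds the seller price by 29: (67.75 − 0.068Q) − (25.75 + 0.065Q) = 29 → Q' = 97.7444.
ΔQ = 315.7895 − 97.7444 = 218.0451; the wedge equals the tax, 29.
The triangle = ½ × 218.0451 × 29 = $3161.65 thousand.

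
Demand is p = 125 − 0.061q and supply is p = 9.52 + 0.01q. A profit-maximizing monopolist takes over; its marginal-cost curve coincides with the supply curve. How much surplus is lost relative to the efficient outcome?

Competitive equilibrium: 125 − 0.061q = 9.52 + 0.01q → q* = 1626.47887, p* = 25.78479.
Marginal revenue: MR = 125 − 0.122q. Set MR = MC: 125 − 0.122q = 9.52 + 0.01q → q_m = 874.84848.
Price p_m = 125 − 0.061·874.84848 = 71.63424; MC(q_m) = 9.52 + 0.01·874.84848 = 18.26848.
Competitive q* = 1626.47887, so Δq = 751.63039; wedge = 71.63424 − 18.26848 = 53.36576.
The triangle = ½ × 751.63039 × 53.36576 = 20055.66.

20055.66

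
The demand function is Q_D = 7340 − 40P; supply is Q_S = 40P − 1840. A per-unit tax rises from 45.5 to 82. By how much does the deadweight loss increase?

In inverse form: demand P = 183.5 − 0.025Q, supply P = 46 + 0.025Q.
Competitive equilibrium: 183.5 − 0.025Q = 46 + 0.025Q → Q* = 2750, P* = 114.75.
For a per-unit tax t: ΔQ = t/0.05, so DWL = ½·t·(t/0.05) = t²/0.1.
At t = 45.5: DWL = 20702.5. At t = 82: DWL = 67240.
Increase = 67240 − 20702.5 = 46537.50.

46537.50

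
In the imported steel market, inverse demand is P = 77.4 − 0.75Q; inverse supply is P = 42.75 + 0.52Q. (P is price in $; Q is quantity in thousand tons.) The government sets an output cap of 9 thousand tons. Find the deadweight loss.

$212.27 thousand

Competitive equilibrium: 77.4 − 0.75Q = 42.75 + 0.52Q → Q* = 27.2835, P* = 56.9374.
At Q = 9: demand price = 77.4 − 0.75·9 = 70.65; supply price = 42.75 + 0.52·9 = 47.43.
ΔQ = 27.2835 − 9 = 18.2835; wedge = 70.65 − 47.43 = 23.22.
Welfare loss = ½ × 18.2835 × 23.22 = $212.27 thousand.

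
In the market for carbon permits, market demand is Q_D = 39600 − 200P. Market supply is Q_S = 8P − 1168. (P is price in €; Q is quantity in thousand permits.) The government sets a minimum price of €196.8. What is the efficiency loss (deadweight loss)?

€1664 thousand

In inverse form: demand P = 198 − 0.005Q, supply P = 146 + 0.125Q.
Competitive equilibrium: 198 − 0.005Q = 146 + 0.125Q → Q* = 400, P* = 196.
At the floor P = 196.8, quantity demanded = (198 − 196.8)/0.005 = 240.
Sellers' marginal cost at Q' = 240: 146 + 0.125·240 = 176.
ΔQ = 400 − 240 = 160; wedge = 196.8 − 176 = 20.8.
Deadweight loss = ½ × 160 × 20.8 = €1664 thousand.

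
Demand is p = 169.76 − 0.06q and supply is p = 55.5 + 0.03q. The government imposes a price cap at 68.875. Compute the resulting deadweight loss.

30533.32

Competitive equilibrium: 169.76 − 0.06q = 55.5 + 0.03q → q* = 1269.55556, p* = 93.58667.
At the ceiling p = 68.875, quantity supplied = (68.875 − 55.5)/0.03 = 445.83333.
Willingness to pay at q' = 445.83333: 169.76 − 0.06·445.83333 = 143.01.
Δq = 1269.55556 − 445.83333 = 823.72223; wedge = 143.01 − 68.875 = 74.135.
Deadweight loss = ½ × 823.72223 × 74.135 = 30533.32.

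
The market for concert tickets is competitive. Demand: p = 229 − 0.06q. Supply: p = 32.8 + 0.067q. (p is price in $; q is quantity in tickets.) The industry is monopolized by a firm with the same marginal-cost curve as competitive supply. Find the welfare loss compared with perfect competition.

Competitive equilibrium: 229 − 0.06q = 32.8 + 0.067q → q* = 1544.88189, p* = 136.30709.
Marginal revenue: MR = 229 − 0.12q. Set MR = MC: 229 − 0.12q = 32.8 + 0.067q → q_m = 1049.19786.
Price p_m = 229 − 0.06·1049.19786 = 166.04813; MC(q_m) = 32.8 + 0.067·1049.19786 = 103.09626.
Competitive q* = 1544.88189, so Δq = 495.68403; wedge = 166.04813 − 103.09626 = 62.95187.
The triangle = ½ × 495.68403 × 62.95187 = $15602.12.

$15602.12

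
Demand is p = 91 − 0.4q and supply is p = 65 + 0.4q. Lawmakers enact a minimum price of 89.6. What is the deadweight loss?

Competitive equilibrium: 91 − 0.4q = 65 + 0.4q → q* = 32.5, p* = 78.
At the floor p = 89.6, quantity demanded = (91 − 89.6)/0.4 = 3.5.
Sellers' marginal cost at q' = 3.5: 65 + 0.4·3.5 = 66.4.
Δq = 32.5 − 3.5 = 29; wedge = 89.6 − 66.4 = 23.2.
DWL = ½ × 29 × 23.2 = 336.40.

336.40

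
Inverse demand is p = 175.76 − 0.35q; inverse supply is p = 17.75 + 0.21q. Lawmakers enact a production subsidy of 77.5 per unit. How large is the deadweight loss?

Competitive equilibrium: 175.76 − 0.35q = 17.75 + 0.21q → q* = 282.1607, p* = 77.0038.
The subsidy lowers effective supply by 77.5: p = 0.21q − 59.75.
New quantity: 175.76 − 0.35q = 0.21q − 59.75 → q' = 420.5536.
Overproduction Δq = 420.5536 − 282.1607 = 138.3929; wedge = subsidy = 77.5.
Deadweight loss = ½ × 138.3929 × 77.5 = 5362.72.

5362.72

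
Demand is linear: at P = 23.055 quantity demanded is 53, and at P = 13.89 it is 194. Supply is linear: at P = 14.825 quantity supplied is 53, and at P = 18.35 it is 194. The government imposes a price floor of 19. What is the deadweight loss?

Demand slope = (13.89 − 23.055)/(194 − 53) = −0.065, so P = 26.5 − 0.065Q.
Supply slope = (18.35 − 14.825)/(194 − 53) = 0.025, so P = 13.5 + 0.025Q.
Competitive equilibrium: 26.5 − 0.065Q = 13.5 + 0.025Q → Q* = 144.4444, P* = 17.1111.
At the floor P = 19, quantity demanded = (26.5 − 19)/0.065 = 115.3846.
Sellers' marginal cost at Q' = 115.3846: 13.5 + 0.025·115.3846 = 16.3846.
ΔQ = 144.4444 − 115.3846 = 29.0598; wedge = 19 − 16.3846 = 2.6154.
Deadweight loss = ½ × 29.0598 × 2.6154 = 38.

38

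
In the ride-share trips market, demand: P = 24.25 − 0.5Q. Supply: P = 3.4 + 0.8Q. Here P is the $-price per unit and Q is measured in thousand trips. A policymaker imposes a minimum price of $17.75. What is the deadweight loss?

$6 thousand

Competitive equilibrium: 24.25 − 0.5Q = 3.4 + 0.8Q → Q* = 16.0385, P* = 16.2308.
At the floor P = 17.75, quantity demanded = (24.25 − 17.75)/0.5 = 13.
Sellers' marginal cost at Q' = 13: 3.4 + 0.8·13 = 13.8.
ΔQ = 16.0385 − 13 = 3.0385; wedge = 17.75 − 13.8 = 3.95.
Deadweight loss = ½ × 3.0385 × 3.95 = $6 thousand.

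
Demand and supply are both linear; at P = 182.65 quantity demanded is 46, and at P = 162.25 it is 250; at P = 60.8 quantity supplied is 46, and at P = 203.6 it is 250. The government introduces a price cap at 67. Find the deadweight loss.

8231.78

Demand slope = (162.25 − 182.65)/(250 − 46) = −0.1, so P = 187.25 − 0.1Q.
Supply slope = (203.6 − 60.8)/(250 − 46) = 0.7, so P = 28.6 + 0.7Q.
Competitive equilibrium: 187.25 − 0.1Q = 28.6 + 0.7Q → Q* = 198.3125, P* = 167.4188.
At the ceiling P = 67, quantity supplied = (67 − 28.6)/0.7 = 54.8571.
Willingness to pay at Q' = 54.8571: 187.25 − 0.1·54.8571 = 181.7643.
ΔQ = 198.3125 − 54.8571 = 143.4554; wedge = 181.7643 − 67 = 114.7643.
DWL = ½ × 143.4554 × 114.7643 = 8231.78.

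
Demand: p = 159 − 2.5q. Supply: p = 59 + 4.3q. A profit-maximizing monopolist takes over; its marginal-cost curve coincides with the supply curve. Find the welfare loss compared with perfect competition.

53.13

Competitive equilibrium: 159 − 2.5q = 59 + 4.3q → q* = 14.7059, p* = 122.2353.
Marginal revenue: MR = 159 − 5q. Set MR = MC: 159 − 5q = 59 + 4.3q → q_m = 10.7527.
Price p_m = 159 − 2.5·10.7527 = 132.1183; MC(q_m) = 59 + 4.3·10.7527 = 105.2366.
Competitive q* = 14.7059, so Δq = 3.9532; wedge = 132.1183 − 105.2366 = 26.8817.
Welfare loss = ½ × 3.9532 × 26.8817 = 53.13.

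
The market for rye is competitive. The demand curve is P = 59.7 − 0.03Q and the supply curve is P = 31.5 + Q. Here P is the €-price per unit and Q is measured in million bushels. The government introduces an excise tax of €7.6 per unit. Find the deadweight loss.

Competitive equilibrium: 59.7 − 0.03Q = 31.5 + Q → Q* = 27.3786, P* = 58.8786.
With the tax, the buyer price exceeds the seller price by 7.6: (59.7 − 0.03Q) − (31.5 + Q) = 7.6 → Q' = 20.
ΔQ = 27.3786 − 20 = 7.3786; the wedge equals the tax, 7.6.
The triangle = ½ × 7.3786 × 7.6 = €28.04 million.

€28.04 million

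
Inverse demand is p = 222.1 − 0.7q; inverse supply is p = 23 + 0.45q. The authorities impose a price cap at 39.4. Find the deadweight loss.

10742.76

Competitive equilibrium: 222.1 − 0.7q = 23 + 0.45q → q* = 173.1304, p* = 100.9087.
At the ceiling p = 39.4, quantity supplied = (39.4 − 23)/0.45 = 36.4444.
Willingness to pay at q' = 36.4444: 222.1 − 0.7·36.4444 = 196.5889.
Δq = 173.1304 − 36.4444 = 136.686; wedge = 196.5889 − 39.4 = 157.1889.
The triangle = ½ × 136.686 × 157.1889 = 10742.76.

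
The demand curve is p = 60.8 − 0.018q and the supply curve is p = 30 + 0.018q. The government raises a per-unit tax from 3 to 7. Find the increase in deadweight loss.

Competitive equilibrium: 60.8 − 0.018q = 30 + 0.018q → q* = 855.5556, p* = 45.4.
For a per-unit tax t: Δq = t/0.036, so DWL = ½·t·(t/0.036) = t²/0.072.
At t = 3: DWL = 125. At t = 7: DWL = 680.556.
Increase = 680.556 − 125 = 555.56.

555.56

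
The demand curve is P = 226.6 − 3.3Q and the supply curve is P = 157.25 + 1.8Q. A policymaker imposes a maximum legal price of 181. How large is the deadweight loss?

0.42

Competitive equilibrium: 226.6 − 3.3Q = 157.25 + 1.8Q → Q* = 13.598, P* = 181.7265.
At the ceiling P = 181, quantity supplied = (181 − 157.25)/1.8 = 13.1944.
Willingness to pay at Q' = 13.1944: 226.6 − 3.3·13.1944 = 183.0585.
ΔQ = 13.598 − 13.1944 = 0.4036; wedge = 183.0585 − 181 = 2.0585.
Deadweight loss = ½ × 0.4036 × 2.0585 = 0.42.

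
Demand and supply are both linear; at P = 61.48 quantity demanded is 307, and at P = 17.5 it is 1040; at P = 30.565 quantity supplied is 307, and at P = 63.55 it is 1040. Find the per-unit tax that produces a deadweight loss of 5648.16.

34.44

Demand slope = (17.5 − 61.48)/(1040 − 307) = −0.06, so P = 79.9 − 0.06Q.
Supply slope = (63.55 − 30.565)/(1040 − 307) = 0.045, so P = 16.75 + 0.045Q.
Competitive equilibrium: 79.9 − 0.06Q = 16.75 + 0.045Q → Q* = 601.4286, P* = 43.8143.
A tax t gives ΔQ = t/0.105 and wedge t, so DWL = t²/0.21.
t²/0.21 = 5648.16 → t² = 1186.1136 → t = 34.44.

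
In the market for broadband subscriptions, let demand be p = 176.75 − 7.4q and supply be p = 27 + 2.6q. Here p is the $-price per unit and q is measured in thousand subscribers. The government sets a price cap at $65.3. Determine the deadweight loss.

Competitive equilibrium: 176.75 − 7.4q = 27 + 2.6q → q* = 14.975, p* = 65.935.
At the ceiling p = 65.3, quantity supplied = (65.3 − 27)/2.6 = 14.7308.
Willingness to pay at q' = 14.7308: 176.75 − 7.4·14.7308 = 67.7421.
Δq = 14.975 − 14.7308 = 0.2442; wedge = 67.7421 − 65.3 = 2.4421.
Deadweight loss = ½ × 0.2442 × 2.4421 = $0.30 thousand.

$0.30 thousand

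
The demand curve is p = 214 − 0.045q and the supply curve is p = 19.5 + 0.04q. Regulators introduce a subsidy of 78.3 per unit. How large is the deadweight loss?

Competitive equilibrium: 214 − 0.045q = 19.5 + 0.04q → q* = 2288.2353, p* = 111.0294.
The subsidy lowers effective supply by 78.3: p = 0.04q − 58.8.
New quantity: 214 − 0.045q = 0.04q − 58.8 → q' = 3209.4118.
Overproduction Δq = 3209.4118 − 2288.2353 = 921.1765; wedge = subsidy = 78.3.
Welfare loss = ½ × 921.1765 × 78.3 = 36064.06.

36064.06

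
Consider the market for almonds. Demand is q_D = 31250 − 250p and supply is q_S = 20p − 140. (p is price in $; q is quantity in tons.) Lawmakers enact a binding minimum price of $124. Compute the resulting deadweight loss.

$101113.43

In inverse form: demand p = 125 − 0.004q, supply p = 7 + 0.05q.
Competitive equilibrium: 125 − 0.004q = 7 + 0.05q → q* = 2185.1852, p* = 116.2593.
At the floor p = 124, quantity demanded = (125 − 124)/0.004 = 250.
Sellers' marginal cost at q' = 250: 7 + 0.05·250 = 19.5.
Δq = 2185.1852 − 250 = 1935.1852; wedge = 124 − 19.5 = 104.5.
Welfare loss = ½ × 1935.1852 × 104.5 = $101113.43.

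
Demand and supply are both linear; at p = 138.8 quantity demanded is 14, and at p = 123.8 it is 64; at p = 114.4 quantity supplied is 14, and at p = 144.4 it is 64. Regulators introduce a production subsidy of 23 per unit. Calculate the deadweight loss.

Demand slope = (123.8 − 138.8)/(64 − 14) = −0.3, so p = 143 − 0.3q.
Supply slope = (144.4 − 114.4)/(64 − 14) = 0.6, so p = 106 + 0.6q.
Competitive equilibrium: 143 − 0.3q = 106 + 0.6q → q* = 41.1111, p* = 130.6667.
The subsidy lowers effective supply by 23: p = 83 + 0.6q.
New quantity: 143 − 0.3q = 83 + 0.6q → q' = 66.6667.
Overproduction Δq = 66.6667 − 41.1111 = 25.5556; wedge = subsidy = 23.
DWL = ½ × 25.5556 × 23 = 293.89.

293.89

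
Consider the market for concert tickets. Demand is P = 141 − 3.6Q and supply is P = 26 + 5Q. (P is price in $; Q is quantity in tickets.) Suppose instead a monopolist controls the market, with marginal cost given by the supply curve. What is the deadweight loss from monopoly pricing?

$66.95

Competitive equilibrium: 141 − 3.6Q = 26 + 5Q → Q* = 13.3721, P* = 92.8605.
Marginal revenue: MR = 141 − 7.2Q. Set MR = MC: 141 − 7.2Q = 26 + 5Q → Q_m = 9.4262.
Price P_m = 141 − 3.6·9.4262 = 107.0657; MC(Q_m) = 26 + 5·9.4262 = 73.131.
Competitive Q* = 13.3721, so ΔQ = 3.9459; wedge = 107.0657 − 73.131 = 33.9347.
Deadweight loss = ½ × 3.9459 × 33.9347 = $66.95.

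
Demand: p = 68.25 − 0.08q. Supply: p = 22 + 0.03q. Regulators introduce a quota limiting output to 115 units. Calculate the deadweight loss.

5131.64

Competitive equilibrium: 68.25 − 0.08q = 22 + 0.03q → q* = 420.4545, p* = 34.6136.
At q = 115: demand price = 68.25 − 0.08·115 = 59.05; supply price = 22 + 0.03·115 = 25.45.
Δq = 420.4545 − 115 = 305.4545; wedge = 59.05 − 25.45 = 33.6.
Welfare loss = ½ × 305.4545 × 33.6 = 5131.64.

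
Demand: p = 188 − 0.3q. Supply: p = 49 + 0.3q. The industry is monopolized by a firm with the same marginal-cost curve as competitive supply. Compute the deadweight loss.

1788.98

Competitive equilibrium: 188 − 0.3q = 49 + 0.3q → q* = 231.66667, p* = 118.5.
Marginal revenue: MR = 188 − 0.6q. Set MR = MC: 188 − 0.6q = 49 + 0.3q → q_m = 154.44444.
Price p_m = 188 − 0.3·154.44444 = 141.66667; MC(q_m) = 49 + 0.3·154.44444 = 95.33333.
Competitive q* = 231.66667, so Δq = 77.22223; wedge = 141.66667 − 95.33333 = 46.33334.
Welfare loss = ½ × 77.22223 × 46.33334 = 1788.98.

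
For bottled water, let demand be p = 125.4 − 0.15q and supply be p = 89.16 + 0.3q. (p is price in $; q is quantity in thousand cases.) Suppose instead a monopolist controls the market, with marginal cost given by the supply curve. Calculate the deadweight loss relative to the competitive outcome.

$91.204 thousand

Competitive equilibrium: 125.4 − 0.15q = 89.16 + 0.3q → q* = 80.5333, p* = 113.32.
Marginal revenue: MR = 125.4 − 0.3q. Set MR = MC: 125.4 − 0.3q = 89.16 + 0.3q → q_m = 60.4.
Price p_m = 125.4 − 0.15·60.4 = 116.34; MC(q_m) = 89.16 + 0.3·60.4 = 107.28.
Competitive q* = 80.5333, so Δq = 20.1333; wedge = 116.34 − 107.28 = 9.06.
Welfare loss = ½ × 20.1333 × 9.06 = $91.204 thousand.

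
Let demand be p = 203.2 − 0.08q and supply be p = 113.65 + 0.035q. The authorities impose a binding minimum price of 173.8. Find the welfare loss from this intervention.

9722.21

Competitive equilibrium: 203.2 − 0.08q = 113.65 + 0.035q → q* = 778.6957, p* = 140.9043.
At the floor p = 173.8, quantity demanded = (203.2 − 173.8)/0.08 = 367.5.
Sellers' marginal cost at q' = 367.5: 113.65 + 0.035·367.5 = 126.5125.
Δq = 778.6957 − 367.5 = 411.1957; wedge = 173.8 − 126.5125 = 47.2875.
Welfare loss = ½ × 411.1957 × 47.2875 = 9722.21.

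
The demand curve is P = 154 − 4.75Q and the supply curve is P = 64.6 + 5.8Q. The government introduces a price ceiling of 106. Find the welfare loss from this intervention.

9.42

Competitive equilibrium: 154 − 4.75Q = 64.6 + 5.8Q → Q* = 8.4739, P* = 113.7488.
At the ceiling P = 106, quantity supplied = (106 − 64.6)/5.8 = 7.1379.
Willingness to pay at Q' = 7.1379: 154 − 4.75·7.1379 = 120.095.
ΔQ = 8.4739 − 7.1379 = 1.336; wedge = 120.095 − 106 = 14.095.
Welfare loss = ½ × 1.336 × 14.095 = 9.42.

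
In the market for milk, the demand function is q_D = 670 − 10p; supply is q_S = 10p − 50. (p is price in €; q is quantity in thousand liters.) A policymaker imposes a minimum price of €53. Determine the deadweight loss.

In inverse form: demand p = 67 − 0.1q, supply p = 5 + 0.1q.
Competitive equilibrium: 67 − 0.1q = 5 + 0.1q → q* = 310, p* = 36.
At the floor p = 53, quantity demanded = (67 − 53)/0.1 = 140.
Sellers' marginal cost at q' = 140: 5 + 0.1·140 = 19.
Δq = 310 − 140 = 170; wedge = 53 − 19 = 34.
Deadweight loss = ½ × 170 × 34 = €2890 thousand.

€2890 thousand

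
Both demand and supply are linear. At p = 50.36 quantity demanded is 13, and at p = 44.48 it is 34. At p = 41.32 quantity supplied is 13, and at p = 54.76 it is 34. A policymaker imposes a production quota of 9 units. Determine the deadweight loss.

Demand slope = (44.48 − 50.36)/(34 − 13) = −0.28, so p = 54 − 0.28q.
Supply slope = (54.76 − 41.32)/(34 − 13) = 0.64, so p = 33 + 0.64q.
Competitive equilibrium: 54 − 0.28q = 33 + 0.64q → q* = 22.8261, p* = 47.6087.
At q = 9: demand price = 54 − 0.28·9 = 51.48; supply price = 33 + 0.64·9 = 38.76.
Δq = 22.8261 − 9 = 13.8261; wedge = 51.48 − 38.76 = 12.72.
DWL = ½ × 13.8261 × 12.72 = 87.93.

87.93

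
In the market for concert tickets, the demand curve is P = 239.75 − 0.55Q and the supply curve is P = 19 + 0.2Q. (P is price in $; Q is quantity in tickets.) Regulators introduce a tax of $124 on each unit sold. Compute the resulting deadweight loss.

$10250.67

Competitive equilibrium: 239.75 − 0.55Q = 19 + 0.2Q → Q* = 294.33333, P* = 77.86667.
With the tax, the buyer price exceeds the seller price by 124: (239.75 − 0.55Q) − (19 + 0.2Q) = 124 → Q' = 129.
ΔQ = 294.33333 − 129 = 165.33333; the wedge equals the tax, 124.
Deadweight loss = ½ × 165.33333 × 124 = $10250.67.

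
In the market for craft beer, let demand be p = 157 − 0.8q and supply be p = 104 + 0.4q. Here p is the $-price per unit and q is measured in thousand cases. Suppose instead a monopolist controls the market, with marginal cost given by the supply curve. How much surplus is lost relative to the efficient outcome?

Competitive equilibrium: 157 − 0.8q = 104 + 0.4q → q* = 44.1667, p* = 121.6667.
Marginal revenue: MR = 157 − 1.6q. Set MR = MC: 157 − 1.6q = 104 + 0.4q → q_m = 26.5.
Price p_m = 157 − 0.8·26.5 = 135.8; MC(q_m) = 104 + 0.4·26.5 = 114.6.
Competitive q* = 44.1667, so Δq = 17.6667; wedge = 135.8 − 114.6 = 21.2.
DWL = ½ × 17.6667 × 21.2 = $187.27 thousand.

$187.27 thousand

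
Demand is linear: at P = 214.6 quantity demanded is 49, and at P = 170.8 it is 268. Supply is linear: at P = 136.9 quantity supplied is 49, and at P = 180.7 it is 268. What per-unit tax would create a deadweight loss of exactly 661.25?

Demand slope = (170.8 − 214.6)/(268 − 49) = −0.2, so P = 224.4 − 0.2Q.
Supply slope = (180.7 − 136.9)/(268 − 49) = 0.2, so P = 127.1 + 0.2Q.
Competitive equilibrium: 224.4 − 0.2Q = 127.1 + 0.2Q → Q* = 243.25, P* = 175.75.
A tax t gives ΔQ = t/0.4 and wedge t, so DWL = t²/0.8.
t²/0.8 = 661.25 → t² = 529 → t = 23.

23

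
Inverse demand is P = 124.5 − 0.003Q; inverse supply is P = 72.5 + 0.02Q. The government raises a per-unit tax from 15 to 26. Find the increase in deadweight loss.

9804.35

Competitive equilibrium: 124.5 − 0.003Q = 72.5 + 0.02Q → Q* = 2260.8696, P* = 117.7174.
For a per-unit tax t: ΔQ = t/0.023, so DWL = ½·t·(t/0.023) = t²/0.046.
At t = 15: DWL = 4891.304. At t = 26: DWL = 14695.652.
Increase = 14695.652 − 4891.304 = 9804.35.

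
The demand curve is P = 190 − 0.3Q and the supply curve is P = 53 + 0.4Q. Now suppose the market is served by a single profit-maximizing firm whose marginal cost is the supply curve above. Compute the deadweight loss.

1206.58

Competitive equilibrium: 190 − 0.3Q = 53 + 0.4Q → Q* = 195.7143, P* = 131.2857.
Marginal revenue: MR = 190 − 0.6Q. Set MR = MC: 190 − 0.6Q = 53 + 0.4Q → Q_m = 137.
Price P_m = 190 − 0.3·137 = 148.9; MC(Q_m) = 53 + 0.4·137 = 107.8.
Competitive Q* = 195.7143, so ΔQ = 58.7143; wedge = 148.9 − 107.8 = 41.1.
Welfare loss = ½ × 58.7143 × 41.1 = 1206.58.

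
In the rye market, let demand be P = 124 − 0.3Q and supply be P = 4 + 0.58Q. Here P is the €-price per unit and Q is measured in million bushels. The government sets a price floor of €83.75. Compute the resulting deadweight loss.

€2.12 million

Competitive equilibrium: 124 − 0.3Q = 4 + 0.58Q → Q* = 136.3636, P* = 83.0909.
At the floor P = 83.75, quantity demanded = (124 − 83.75)/0.3 = 134.1667.
Sellers' marginal cost at Q' = 134.1667: 4 + 0.58·134.1667 = 81.8167.
ΔQ = 136.3636 − 134.1667 = 2.1969; wedge = 83.75 − 81.8167 = 1.9333.
Deadweight loss = ½ × 2.1969 × 1.9333 = €2.12 million.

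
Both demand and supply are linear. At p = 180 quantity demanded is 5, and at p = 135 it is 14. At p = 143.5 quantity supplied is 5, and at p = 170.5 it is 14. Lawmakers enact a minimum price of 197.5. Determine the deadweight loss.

Demand slope = (135 − 180)/(14 − 5) = −5, so p = 205 − 5q.
Supply slope = (170.5 − 143.5)/(14 − 5) = 3, so p = 128.5 + 3q.
Competitive equilibrium: 205 − 5q = 128.5 + 3q → q* = 9.5625, p* = 157.1875.
At the floor p = 197.5, quantity demanded = (205 − 197.5)/5 = 1.5.
Sellers' marginal cost at q' = 1.5: 128.5 + 3·1.5 = 133.
Δq = 9.5625 − 1.5 = 8.0625; wedge = 197.5 − 133 = 64.5.
The triangle = ½ × 8.0625 × 64.5 = 260.02.

260.02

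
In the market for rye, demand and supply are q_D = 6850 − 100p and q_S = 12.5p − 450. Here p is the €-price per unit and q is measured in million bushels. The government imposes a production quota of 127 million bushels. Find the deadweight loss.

In inverse form: demand p = 68.5 − 0.01q, supply p = 36 + 0.08q.
Competitive equilibrium: 68.5 − 0.01q = 36 + 0.08q → q* = 361.1111, p* = 64.8889.
At q = 127: demand price = 68.5 − 0.01·127 = 67.23; supply price = 36 + 0.08·127 = 46.16.
Δq = 361.1111 − 127 = 234.1111; wedge = 67.23 − 46.16 = 21.07.
The triangle = ½ × 234.1111 × 21.07 = €2466.36 million.

€2466.36 million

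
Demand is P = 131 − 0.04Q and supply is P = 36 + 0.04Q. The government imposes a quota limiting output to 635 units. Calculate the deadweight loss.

12210.25

Competitive equilibrium: 131 − 0.04Q = 36 + 0.04Q → Q* = 1187.5, P* = 83.5.
At Q = 635: demand price = 131 − 0.04·635 = 105.6; supply price = 36 + 0.04·635 = 61.4.
ΔQ = 1187.5 − 635 = 552.5; wedge = 105.6 − 61.4 = 44.2.
Welfare loss = ½ × 552.5 × 44.2 = 12210.25.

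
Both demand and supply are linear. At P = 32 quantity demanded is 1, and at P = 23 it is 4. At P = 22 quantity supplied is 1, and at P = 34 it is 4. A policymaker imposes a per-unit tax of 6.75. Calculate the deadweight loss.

Demand slope = (23 − 32)/(4 − 1) = −3, so P = 35 − 3Q.
Supply slope = (34 − 22)/(4 − 1) = 4, so P = 18 + 4Q.
Competitive equilibrium: 35 − 3Q = 18 + 4Q → Q* = 2.4286, P* = 27.7143.
With the tax, the buyer price exceeds the seller price by 6.75: (35 − 3Q) − (18 + 4Q) = 6.75 → Q' = 1.4643.
ΔQ = 2.4286 − 1.4643 = 0.9643; the wedge equals the tax, 6.75.
DWL = ½ × 0.9643 × 6.75 = 3.25.

3.25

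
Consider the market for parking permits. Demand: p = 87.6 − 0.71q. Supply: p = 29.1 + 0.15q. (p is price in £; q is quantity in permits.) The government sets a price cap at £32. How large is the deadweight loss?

£1019.40

Competitive equilibrium: 87.6 − 0.71q = 29.1 + 0.15q → q* = 68.02326, p* = 39.30349.
At the ceiling p = 32, quantity supplied = (32 − 29.1)/0.15 = 19.33333.
Willingness to pay at q' = 19.33333: 87.6 − 0.71·19.33333 = 73.87334.
Δq = 68.02326 − 19.33333 = 48.68993; wedge = 73.87334 − 32 = 41.87334.
Welfare loss = ½ × 48.68993 × 41.87334 = £1019.40.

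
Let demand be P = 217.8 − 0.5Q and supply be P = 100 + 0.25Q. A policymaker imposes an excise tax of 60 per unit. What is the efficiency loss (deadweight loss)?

2400

Competitive equilibrium: 217.8 − 0.5Q = 100 + 0.25Q → Q* = 157.0667, P* = 139.2667.
With the tax, the buyer price exceeds the seller price by 60: (217.8 − 0.5Q) − (100 + 0.25Q) = 60 → Q' = 77.0667.
ΔQ = 157.0667 − 77.0667 = 80; the wedge equals the tax, 60.
DWL = ½ × 80 × 60 = 2400.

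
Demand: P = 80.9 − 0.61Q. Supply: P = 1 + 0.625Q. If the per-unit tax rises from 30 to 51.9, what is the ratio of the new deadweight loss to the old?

Competitive equilibrium: 80.9 − 0.61Q = 1 + 0.625Q → Q* = 64.6964, P* = 41.4352.
For a per-unit tax t: ΔQ = t/1.235, so DWL = ½·t·(t/1.235) = t²/2.47.
At t = 30: DWL = 364.372. At t = 51.9: DWL = 1090.530.
Ratio = (51.9/30)² = 2.9929.

2.9929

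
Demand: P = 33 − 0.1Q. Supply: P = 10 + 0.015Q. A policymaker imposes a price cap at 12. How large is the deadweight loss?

255.56

Competitive equilibrium: 33 − 0.1Q = 10 + 0.015Q → Q* = 200, P* = 13.
At the ceiling P = 12, quantity supplied = (12 − 10)/0.015 = 133.3333.
Willingness to pay at Q' = 133.3333: 33 − 0.1·133.3333 = 19.6667.
ΔQ = 200 − 133.3333 = 66.6667; wedge = 19.6667 − 12 = 7.6667.
The triangle = ½ × 66.6667 × 7.6667 = 255.56.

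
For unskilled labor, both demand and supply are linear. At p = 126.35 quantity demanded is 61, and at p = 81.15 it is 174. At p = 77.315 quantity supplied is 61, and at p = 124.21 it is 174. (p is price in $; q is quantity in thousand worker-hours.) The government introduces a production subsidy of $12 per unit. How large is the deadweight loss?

Demand slope = (81.15 − 126.35)/(174 − 61) = −0.4, so p = 150.75 − 0.4q.
Supply slope = (124.21 − 77.315)/(174 − 61) = 0.415, so p = 52 + 0.415q.
Competitive equilibrium: 150.75 − 0.4q = 52 + 0.415q → q* = 121.1656, p* = 102.2837.
The subsidy lowers effective supply by 12: p = 40 + 0.415q.
New quantity: 150.75 − 0.4q = 40 + 0.415q → q' = 135.8896.
Overproduction Δq = 135.8896 − 121.1656 = 14.724; wedge = subsidy = 12.
DWL = ½ × 14.724 × 12 = $88.34 thousand.

$88.34 thousand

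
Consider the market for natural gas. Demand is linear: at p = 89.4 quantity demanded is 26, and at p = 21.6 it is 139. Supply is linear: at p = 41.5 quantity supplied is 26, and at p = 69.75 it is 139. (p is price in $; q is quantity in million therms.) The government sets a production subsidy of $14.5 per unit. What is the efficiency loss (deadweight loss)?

$123.68 million

Demand slope = (21.6 − 89.4)/(139 − 26) = −0.6, so p = 105 − 0.6q.
Supply slope = (69.75 − 41.5)/(139 − 26) = 0.25, so p = 35 + 0.25q.
Competitive equilibrium: 105 − 0.6q = 35 + 0.25q → q* = 82.3529, p* = 55.5882.
The subsidy lowers effective supply by 14.5: p = 20.5 + 0.25q.
New quantity: 105 − 0.6q = 20.5 + 0.25q → q' = 99.4118.
Overproduction Δq = 99.4118 − 82.3529 = 17.0589; wedge = subsidy = 14.5.
DWL = ½ × 17.0589 × 14.5 = $123.68 million.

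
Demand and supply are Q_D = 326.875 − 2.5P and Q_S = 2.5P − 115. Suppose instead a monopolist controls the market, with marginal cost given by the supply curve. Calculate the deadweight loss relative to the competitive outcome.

498.79

In inverse form: demand P = 130.75 − 0.4Q, supply P = 46 + 0.4Q.
Competitive equilibrium: 130.75 − 0.4Q = 46 + 0.4Q → Q* = 105.9375, P* = 88.375.
Marginal revenue: MR = 130.75 − 0.8Q. Set MR = MC: 130.75 − 0.8Q = 46 + 0.4Q → Q_m = 70.625.
Price P_m = 130.75 − 0.4·70.625 = 102.5; MC(Q_m) = 46 + 0.4·70.625 = 74.25.
Competitive Q* = 105.9375, so ΔQ = 35.3125; wedge = 102.5 − 74.25 = 28.25.
Deadweight loss = ½ × 35.3125 × 28.25 = 498.79.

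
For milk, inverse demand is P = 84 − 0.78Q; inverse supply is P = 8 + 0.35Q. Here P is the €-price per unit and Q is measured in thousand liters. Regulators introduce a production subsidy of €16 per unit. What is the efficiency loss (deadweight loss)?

Competitive equilibrium: 84 − 0.78Q = 8 + 0.35Q → Q* = 67.2566, P* = 31.5398.
The subsidy lowers effective supply by 16: P = 0.35Q − 8.
New quantity: 84 − 0.78Q = 0.35Q − 8 → Q' = 81.4159.
Overproduction ΔQ = 81.4159 − 67.2566 = 14.1593; wedge = subsidy = 16.
The triangle = ½ × 14.1593 × 16 = €113.27 thousand.

€113.27 thousand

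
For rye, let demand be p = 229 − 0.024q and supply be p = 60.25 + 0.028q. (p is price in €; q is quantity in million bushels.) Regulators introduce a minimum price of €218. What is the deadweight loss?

€201931.16 million

Competitive equilibrium: 229 − 0.024q = 60.25 + 0.028q → q* = 3245.19231, p* = 151.11538.
At the floor p = 218, quantity demanded = (229 − 218)/0.024 = 458.33333.
Sellers' marginal cost at q' = 458.33333: 60.25 + 0.028·458.33333 = 73.08333.
Δq = 3245.19231 − 458.33333 = 2786.85898; wedge = 218 − 73.08333 = 144.91667.
Deadweight loss = ½ × 2786.85898 × 144.91667 = €201931.16 million.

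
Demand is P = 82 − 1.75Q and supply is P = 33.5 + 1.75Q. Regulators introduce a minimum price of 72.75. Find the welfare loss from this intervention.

Competitive equilibrium: 82 − 1.75Q = 33.5 + 1.75Q → Q* = 13.8571, P* = 57.75.
At the floor P = 72.75, quantity demanded = (82 − 72.75)/1.75 = 5.2857.
Sellers' marginal cost at Q' = 5.2857: 33.5 + 1.75·5.2857 = 42.75.
ΔQ = 13.8571 − 5.2857 = 8.5714; wedge = 72.75 − 42.75 = 30.
Deadweight loss = ½ × 8.5714 × 30 = 128.57.

128.57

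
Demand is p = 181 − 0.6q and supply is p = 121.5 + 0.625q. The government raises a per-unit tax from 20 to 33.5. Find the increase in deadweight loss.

Competitive equilibrium: 181 − 0.6q = 121.5 + 0.625q → q* = 48.5714, p* = 151.8571.
For a per-unit tax t: Δq = t/1.225, so DWL = ½·t·(t/1.225) = t²/2.45.
At t = 20: DWL = 163.265. At t = 33.5: DWL = 458.061.
Increase = 458.061 − 163.265 = 294.80.

294.80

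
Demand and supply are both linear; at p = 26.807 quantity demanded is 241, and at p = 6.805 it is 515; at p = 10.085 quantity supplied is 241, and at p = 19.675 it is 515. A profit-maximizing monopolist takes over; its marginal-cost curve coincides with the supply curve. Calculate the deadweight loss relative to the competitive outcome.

1376.28

Demand slope = (6.805 − 26.807)/(515 − 241) = −0.073, so p = 44.4 − 0.073q.
Supply slope = (19.675 − 10.085)/(515 − 241) = 0.035, so p = 1.65 + 0.035q.
Competitive equilibrium: 44.4 − 0.073q = 1.65 + 0.035q → q* = 395.8333, p* = 15.5042.
Marginal revenue: MR = 44.4 − 0.146q. Set MR = MC: 44.4 − 0.146q = 1.65 + 0.035q → q_m = 236.1878.
Price p_m = 44.4 − 0.073·236.1878 = 27.1583; MC(q_m) = 1.65 + 0.035·236.1878 = 9.9166.
Competitive q* = 395.8333, so Δq = 159.6455; wedge = 27.1583 − 9.9166 = 17.2417.
Welfare loss = ½ × 159.6455 × 17.2417 = 1376.28.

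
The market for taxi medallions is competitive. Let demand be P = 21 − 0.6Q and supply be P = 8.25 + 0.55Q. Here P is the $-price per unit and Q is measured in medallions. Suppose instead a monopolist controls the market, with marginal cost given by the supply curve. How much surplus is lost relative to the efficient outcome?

Competitive equilibrium: 21 − 0.6Q = 8.25 + 0.55Q → Q* = 11.087, P* = 14.3478.
Marginal revenue: MR = 21 − 1.2Q. Set MR = MC: 21 − 1.2Q = 8.25 + 0.55Q → Q_m = 7.2857.
Price P_m = 21 − 0.6·7.2857 = 16.6286; MC(Q_m) = 8.25 + 0.55·7.2857 = 12.2571.
Competitive Q* = 11.087, so ΔQ = 3.8013; wedge = 16.6286 − 12.2571 = 4.3715.
DWL = ½ × 3.8013 × 4.3715 = $8.31.

$8.31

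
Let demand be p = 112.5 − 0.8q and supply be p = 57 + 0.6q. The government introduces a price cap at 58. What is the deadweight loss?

1009.53

Competitive equilibrium: 112.5 − 0.8q = 57 + 0.6q → q* = 39.6429, p* = 80.7857.
At the ceiling p = 58, quantity supplied = (58 − 57)/0.6 = 1.6667.
Willingness to pay at q' = 1.6667: 112.5 − 0.8·1.6667 = 111.1666.
Δq = 39.6429 − 1.6667 = 37.9762; wedge = 111.1666 − 58 = 53.1666.
DWL = ½ × 37.9762 × 53.1666 = 1009.53.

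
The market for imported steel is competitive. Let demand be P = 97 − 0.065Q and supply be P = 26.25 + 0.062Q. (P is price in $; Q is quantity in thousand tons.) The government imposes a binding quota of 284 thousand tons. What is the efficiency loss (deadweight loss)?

$4735.59 thousand

Competitive equilibrium: 97 − 0.065Q = 26.25 + 0.062Q → Q* = 557.0866, P* = 60.7894.
At Q = 284: demand price = 97 − 0.065·284 = 78.54; supply price = 26.25 + 0.062·284 = 43.858.
ΔQ = 557.0866 − 284 = 273.0866; wedge = 78.54 − 43.858 = 34.682.
Welfare loss = ½ × 273.0866 × 34.682 = $4735.59 thousand.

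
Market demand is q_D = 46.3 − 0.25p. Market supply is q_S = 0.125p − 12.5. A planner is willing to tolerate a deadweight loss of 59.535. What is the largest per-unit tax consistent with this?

In inverse form: demand p = 185.2 − 4q, supply p = 100 + 8q.
Competitive equilibrium: 185.2 − 4q = 100 + 8q → q* = 7.1, p* = 156.8.
A tax t gives Δq = t/12 and wedge t, so DWL = t²/24.
t²/24 = 59.535 → t² = 1428.84 → t = 37.8.

37.8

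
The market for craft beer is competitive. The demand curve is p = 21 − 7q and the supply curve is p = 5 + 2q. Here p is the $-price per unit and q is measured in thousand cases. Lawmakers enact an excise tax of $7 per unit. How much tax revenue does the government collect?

Competitive equilibrium: 21 − 7q = 5 + 2q → q* = 1.7778, p* = 8.5556.
With the tax, the buyer price exceeds the seller price by 7: (21 − 7q) − (5 + 2q) = 7 → q' = 1.
Tax revenue = 7 × 1 = $7 thousand.

$7 thousand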